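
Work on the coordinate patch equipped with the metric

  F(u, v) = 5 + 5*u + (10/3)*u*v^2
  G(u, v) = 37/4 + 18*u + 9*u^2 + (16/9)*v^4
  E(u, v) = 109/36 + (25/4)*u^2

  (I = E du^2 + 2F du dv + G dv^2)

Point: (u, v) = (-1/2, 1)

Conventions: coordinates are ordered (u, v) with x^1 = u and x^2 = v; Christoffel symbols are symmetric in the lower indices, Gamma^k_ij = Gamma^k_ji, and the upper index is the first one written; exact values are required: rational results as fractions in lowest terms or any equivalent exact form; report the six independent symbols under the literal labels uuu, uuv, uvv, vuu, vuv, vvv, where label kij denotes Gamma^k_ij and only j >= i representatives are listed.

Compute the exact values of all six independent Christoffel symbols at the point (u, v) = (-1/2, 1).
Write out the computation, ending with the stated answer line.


E = 661/144, F = 5/6, G = 77/18 at the point
E_u = -25/4, E_v = 0, F_u = 25/3, F_v = -10/3, G_u = 9, G_v = 64/9
EG - F^2 = 49097/2592;  g^inv = (2592/49097) * [[77/18, -5/6], [-5/6, 661/144]]
first-kind symbols [ij,l] = (1/2)(d_i g_jl + d_j g_il - d_l g_ij): [uu,u] = E_u/2 = -25/8, [uu,v] = F_u - E_v/2 = 25/3, [uv,u] = E_v/2 = 0, [uv,v] = G_u/2 = 9/2, [vv,u] = F_v - G_u/2 = -47/6, [vv,v] = G_v/2 = 32/9
Gamma^u_ij = (G*[ij,u] - F*[ij,v])/(EG - F^2), Gamma^v_ij = (E*[ij,v] - F*[ij,u])/(EG - F^2)

Answer: Gamma_uuu = -52650/49097, Gamma_uuv = -9720/49097, Gamma_uvv = -94536/49097, Gamma_vuu = 105900/49097, Gamma_vuv = 53541/49097, Gamma_vvv = 59224/49097


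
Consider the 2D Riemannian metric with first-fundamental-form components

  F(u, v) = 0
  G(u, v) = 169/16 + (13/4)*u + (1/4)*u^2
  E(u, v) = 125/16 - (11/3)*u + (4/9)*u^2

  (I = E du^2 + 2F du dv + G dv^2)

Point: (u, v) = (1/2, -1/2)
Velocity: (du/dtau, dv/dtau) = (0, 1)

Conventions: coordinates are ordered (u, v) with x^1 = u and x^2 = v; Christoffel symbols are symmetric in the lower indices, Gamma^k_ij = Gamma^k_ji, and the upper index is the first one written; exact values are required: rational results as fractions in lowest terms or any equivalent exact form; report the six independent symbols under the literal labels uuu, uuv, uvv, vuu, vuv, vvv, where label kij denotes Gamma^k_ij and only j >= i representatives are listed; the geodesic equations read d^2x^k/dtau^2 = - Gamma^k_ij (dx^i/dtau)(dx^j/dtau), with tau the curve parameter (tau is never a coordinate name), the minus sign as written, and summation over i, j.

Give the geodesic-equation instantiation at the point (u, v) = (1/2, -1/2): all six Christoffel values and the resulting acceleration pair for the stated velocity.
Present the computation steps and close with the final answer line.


E = 877/144, F = 0, G = 49/4 at the point
E_u = -29/9, E_v = 0, F_u = 0, F_v = 0, G_u = 7/2, G_v = 0
EG - F^2 = 42973/576;  g^inv = (576/42973) * [[49/4, 0], [0, 877/144]]
first-kind symbols [ij,l] = (1/2)(d_i g_jl + d_j g_il - d_l g_ij): [uu,u] = E_u/2 = -29/18, [uu,v] = F_u - E_v/2 = 0, [uv,u] = E_v/2 = 0, [uv,v] = G_u/2 = 7/4, [vv,u] = F_v - G_u/2 = -7/4, [vv,v] = G_v/2 = 0
Gamma^u_ij = (G*[ij,u] - F*[ij,v])/(EG - F^2), Gamma^v_ij = (E*[ij,v] - F*[ij,u])/(EG - F^2)
Gamma_uuu = -232/877, Gamma_uuv = 0, Gamma_uvv = -252/877, Gamma_vuu = 0, Gamma_vuv = 1/7, Gamma_vvv = 0
d^2u/dtau^2 = -(Gamma_uuu*(0)^2 + 2*Gamma_uuv*(0)*(1) + Gamma_uvv*(1)^2) = 252/877
d^2v/dtau^2 = -(Gamma_vuu*(0)^2 + 2*Gamma_vuv*(0)*(1) + Gamma_vvv*(1)^2) = 0

Answer: Gamma_uuu = -232/877, Gamma_uuv = 0, Gamma_uvv = -252/877, Gamma_vuu = 0, Gamma_vuv = 1/7, Gamma_vvv = 0; accelerations (d^2u/dtau^2, d^2v/dtau^2) = (252/877, 0)


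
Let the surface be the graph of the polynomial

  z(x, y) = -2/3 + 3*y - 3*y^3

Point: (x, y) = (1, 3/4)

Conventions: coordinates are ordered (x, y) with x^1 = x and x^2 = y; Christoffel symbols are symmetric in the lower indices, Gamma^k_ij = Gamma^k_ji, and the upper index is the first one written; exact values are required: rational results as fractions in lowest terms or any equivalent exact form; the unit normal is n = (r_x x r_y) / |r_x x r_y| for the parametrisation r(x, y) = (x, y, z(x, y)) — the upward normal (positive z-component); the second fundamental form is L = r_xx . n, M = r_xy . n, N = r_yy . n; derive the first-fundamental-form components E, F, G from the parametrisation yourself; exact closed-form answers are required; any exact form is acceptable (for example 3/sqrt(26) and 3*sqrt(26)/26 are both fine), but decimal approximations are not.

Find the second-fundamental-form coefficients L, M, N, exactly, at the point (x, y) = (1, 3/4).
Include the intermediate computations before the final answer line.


z_x = 0, z_y = -33/16, z_xx = 0, z_xy = 0, z_yy = -27/2
E = 1, F = 0, G = 1345/256; answer radicand W^2 = 1345/256
unnormalised second-form numerators: l = 0, m = 0, n = -27/2; L = l/sqrt(1345/256), and similarly M = m/sqrt(W^2), N = n/sqrt(W^2)

Answer: L = 0, M = 0, N = -216*sqrt(1345)/1345


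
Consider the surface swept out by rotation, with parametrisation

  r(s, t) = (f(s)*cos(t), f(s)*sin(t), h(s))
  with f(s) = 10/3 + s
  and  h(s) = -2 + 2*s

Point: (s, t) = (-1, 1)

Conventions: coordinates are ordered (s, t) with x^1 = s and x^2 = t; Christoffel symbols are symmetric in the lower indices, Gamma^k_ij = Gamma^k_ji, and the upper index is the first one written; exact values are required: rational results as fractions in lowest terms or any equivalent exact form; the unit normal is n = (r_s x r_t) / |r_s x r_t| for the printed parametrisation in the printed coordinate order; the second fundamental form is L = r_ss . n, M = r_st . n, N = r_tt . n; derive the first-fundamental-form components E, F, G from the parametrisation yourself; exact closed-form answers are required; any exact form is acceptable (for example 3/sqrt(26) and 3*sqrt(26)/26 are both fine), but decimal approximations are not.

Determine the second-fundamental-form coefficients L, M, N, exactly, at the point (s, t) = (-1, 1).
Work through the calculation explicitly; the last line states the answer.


f = 7/3, f' = 1, f'' = 0, h' = 2, h'' = 0
E = 5, F = 0, G = 49/9; answer radicand W^2 = 5
unnormalised second-form numerators: l = 0, m = 0, n = 14/3; L = l/sqrt(5), and similarly M = m/sqrt(W^2), N = n/sqrt(W^2)

Answer: L = 0, M = 0, N = 14*sqrt(5)/15


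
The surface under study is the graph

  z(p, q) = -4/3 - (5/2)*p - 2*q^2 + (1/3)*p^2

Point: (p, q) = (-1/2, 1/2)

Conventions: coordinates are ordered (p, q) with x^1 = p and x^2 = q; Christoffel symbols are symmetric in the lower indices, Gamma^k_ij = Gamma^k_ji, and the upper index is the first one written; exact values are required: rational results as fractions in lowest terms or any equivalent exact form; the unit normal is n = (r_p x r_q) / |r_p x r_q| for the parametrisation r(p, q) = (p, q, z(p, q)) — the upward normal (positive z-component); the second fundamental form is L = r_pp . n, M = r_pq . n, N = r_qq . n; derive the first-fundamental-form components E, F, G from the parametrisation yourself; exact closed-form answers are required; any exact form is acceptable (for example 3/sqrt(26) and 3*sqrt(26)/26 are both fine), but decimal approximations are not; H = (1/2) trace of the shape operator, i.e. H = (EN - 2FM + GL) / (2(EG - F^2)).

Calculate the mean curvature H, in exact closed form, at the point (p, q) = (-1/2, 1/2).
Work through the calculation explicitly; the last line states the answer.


z_p = -17/6, z_q = -2, z_pp = 2/3, z_pq = 0, z_qq = -4
E = 325/36, F = 17/3, G = 5; answer radicand W^2 = 469/36
unnormalised second-form numerators: l = 2/3, m = 0, n = -4; L = l/sqrt(469/36), and similarly M = m/sqrt(W^2), N = n/sqrt(W^2)
H = (E*n - 2*F*m + G*l) / (2*(EG - F^2)*sqrt(W^2)); E*n - 2*F*m + G*l = -295/9, EG - F^2 = 469/36, so H = (-590/469)/sqrt(469/36)

Answer: H = -3540*sqrt(469)/219961


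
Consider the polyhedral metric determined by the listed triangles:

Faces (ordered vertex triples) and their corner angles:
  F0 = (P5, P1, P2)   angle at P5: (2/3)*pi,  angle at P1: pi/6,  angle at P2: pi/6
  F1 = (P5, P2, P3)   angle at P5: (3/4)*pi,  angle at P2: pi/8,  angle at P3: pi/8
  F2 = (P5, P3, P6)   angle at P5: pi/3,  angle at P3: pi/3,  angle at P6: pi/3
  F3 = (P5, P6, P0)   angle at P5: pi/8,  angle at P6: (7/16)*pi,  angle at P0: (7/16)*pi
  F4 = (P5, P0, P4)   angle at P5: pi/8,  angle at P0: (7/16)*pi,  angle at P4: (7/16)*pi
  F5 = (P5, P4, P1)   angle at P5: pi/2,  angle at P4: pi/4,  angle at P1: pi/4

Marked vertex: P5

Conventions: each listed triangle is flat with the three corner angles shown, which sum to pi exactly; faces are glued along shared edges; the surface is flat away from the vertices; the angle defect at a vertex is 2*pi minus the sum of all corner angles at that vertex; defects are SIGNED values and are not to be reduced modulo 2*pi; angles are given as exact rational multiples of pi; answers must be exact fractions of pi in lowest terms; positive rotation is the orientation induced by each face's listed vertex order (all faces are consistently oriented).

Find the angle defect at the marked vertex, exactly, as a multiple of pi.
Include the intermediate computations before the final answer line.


Sum of corner angles at P5: (5/2)*pi
defect = 2*pi - (5/2)*pi

Answer: defect(P5) = -pi/2


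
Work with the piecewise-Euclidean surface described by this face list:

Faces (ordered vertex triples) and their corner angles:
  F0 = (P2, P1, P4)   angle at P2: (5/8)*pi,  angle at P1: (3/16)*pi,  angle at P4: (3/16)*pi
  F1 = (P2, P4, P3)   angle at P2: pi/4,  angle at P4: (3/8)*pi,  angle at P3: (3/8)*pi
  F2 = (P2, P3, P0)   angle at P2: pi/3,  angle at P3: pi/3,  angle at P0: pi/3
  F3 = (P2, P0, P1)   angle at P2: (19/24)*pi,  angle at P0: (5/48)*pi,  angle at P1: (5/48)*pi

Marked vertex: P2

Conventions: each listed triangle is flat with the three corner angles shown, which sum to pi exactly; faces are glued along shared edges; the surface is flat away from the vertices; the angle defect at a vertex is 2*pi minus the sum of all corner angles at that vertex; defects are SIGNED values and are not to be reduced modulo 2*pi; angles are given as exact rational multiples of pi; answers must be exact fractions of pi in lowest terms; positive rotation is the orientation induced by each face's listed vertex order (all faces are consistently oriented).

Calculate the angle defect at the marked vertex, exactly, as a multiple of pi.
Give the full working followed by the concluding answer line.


Sum of corner angles at P2: 2*pi
defect = 2*pi - 2*pi

Answer: defect(P2) = 0


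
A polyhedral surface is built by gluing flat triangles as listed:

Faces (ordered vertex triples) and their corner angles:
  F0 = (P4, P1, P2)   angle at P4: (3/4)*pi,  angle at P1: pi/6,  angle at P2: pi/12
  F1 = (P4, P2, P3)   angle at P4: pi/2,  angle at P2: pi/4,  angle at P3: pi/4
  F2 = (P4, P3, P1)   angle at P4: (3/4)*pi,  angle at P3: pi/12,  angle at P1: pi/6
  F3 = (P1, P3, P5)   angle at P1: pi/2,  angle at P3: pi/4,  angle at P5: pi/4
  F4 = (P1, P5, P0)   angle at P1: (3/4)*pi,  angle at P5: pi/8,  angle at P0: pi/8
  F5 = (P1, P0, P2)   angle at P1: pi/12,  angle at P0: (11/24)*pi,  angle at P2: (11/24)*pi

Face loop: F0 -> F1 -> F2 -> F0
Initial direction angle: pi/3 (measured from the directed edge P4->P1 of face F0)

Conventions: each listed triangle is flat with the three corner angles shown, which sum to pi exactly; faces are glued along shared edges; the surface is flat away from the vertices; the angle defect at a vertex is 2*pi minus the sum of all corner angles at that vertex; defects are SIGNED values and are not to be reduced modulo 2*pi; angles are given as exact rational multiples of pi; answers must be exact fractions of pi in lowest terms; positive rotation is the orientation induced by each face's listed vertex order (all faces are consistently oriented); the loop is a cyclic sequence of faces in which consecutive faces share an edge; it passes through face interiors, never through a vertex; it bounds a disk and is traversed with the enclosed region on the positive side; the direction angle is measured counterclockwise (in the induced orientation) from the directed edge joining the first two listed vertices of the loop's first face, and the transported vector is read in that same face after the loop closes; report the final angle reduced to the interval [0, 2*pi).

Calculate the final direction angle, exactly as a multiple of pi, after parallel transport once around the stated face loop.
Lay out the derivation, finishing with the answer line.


enclosed vertex P4: corner angles sum to 2*pi, defect = 2*pi - 2*pi = 0
summing the enclosed defects onto the initial angle, mod 2*pi in the induced orientation:
final angle = pi/3 + 0 = pi/3 (mod 2*pi)

Answer: final direction angle = pi/3


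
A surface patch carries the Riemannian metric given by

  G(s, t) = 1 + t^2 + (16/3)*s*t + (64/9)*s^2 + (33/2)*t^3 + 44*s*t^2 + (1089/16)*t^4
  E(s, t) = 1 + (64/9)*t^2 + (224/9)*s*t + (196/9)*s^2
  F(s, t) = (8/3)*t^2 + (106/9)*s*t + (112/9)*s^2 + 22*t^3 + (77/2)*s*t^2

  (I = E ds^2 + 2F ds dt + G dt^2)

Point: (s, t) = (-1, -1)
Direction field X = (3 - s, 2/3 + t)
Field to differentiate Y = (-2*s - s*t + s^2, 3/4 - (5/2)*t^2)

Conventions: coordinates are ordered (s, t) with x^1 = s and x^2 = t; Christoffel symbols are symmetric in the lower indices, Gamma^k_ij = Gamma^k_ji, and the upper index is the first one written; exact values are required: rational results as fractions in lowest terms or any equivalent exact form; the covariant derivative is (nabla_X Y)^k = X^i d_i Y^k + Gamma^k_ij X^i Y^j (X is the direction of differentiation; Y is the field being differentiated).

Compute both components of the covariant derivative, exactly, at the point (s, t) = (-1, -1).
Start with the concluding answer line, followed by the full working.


Answer: (nabla_X Y)^s = -428641/32739, (nabla_X Y)^t = -78055/65478

E = 493/9, F = -605/18, G = 3169/144 at the point
E_s = -616/9, E_t = -352/9, F_s = 11/6, F_t = 1133/9, G_s = 220/9, G_t = -1705/12
EG - F^2 = 10913/144;  g^inv = (144/10913) * [[3169/144, 605/18], [605/18, 493/9]]
first-kind symbols [ij,l] = (1/2)(d_i g_jl + d_j g_il - d_l g_ij): [ss,s] = E_s/2 = -308/9, [ss,t] = F_s - E_t/2 = 385/18, [st,s] = E_t/2 = -176/9, [st,t] = G_s/2 = 110/9, [tt,s] = F_t - G_s/2 = 341/3, [tt,t] = G_t/2 = -1705/24
Gamma^s_ij = (G*[ij,s] - F*[ij,t])/(EG - F^2), Gamma^t_ij = (E*[ij,t] - F*[ij,s])/(EG - F^2)
Gamma_sss = -704/1559, Gamma_sst = -2816/10913, Gamma_stt = 16368/10913, Gamma_tss = 440/1559, Gamma_tst = 1760/10913, Gamma_ttt = -10230/10913
X = (4, -1/3), Y = (2, -7/4) at the point


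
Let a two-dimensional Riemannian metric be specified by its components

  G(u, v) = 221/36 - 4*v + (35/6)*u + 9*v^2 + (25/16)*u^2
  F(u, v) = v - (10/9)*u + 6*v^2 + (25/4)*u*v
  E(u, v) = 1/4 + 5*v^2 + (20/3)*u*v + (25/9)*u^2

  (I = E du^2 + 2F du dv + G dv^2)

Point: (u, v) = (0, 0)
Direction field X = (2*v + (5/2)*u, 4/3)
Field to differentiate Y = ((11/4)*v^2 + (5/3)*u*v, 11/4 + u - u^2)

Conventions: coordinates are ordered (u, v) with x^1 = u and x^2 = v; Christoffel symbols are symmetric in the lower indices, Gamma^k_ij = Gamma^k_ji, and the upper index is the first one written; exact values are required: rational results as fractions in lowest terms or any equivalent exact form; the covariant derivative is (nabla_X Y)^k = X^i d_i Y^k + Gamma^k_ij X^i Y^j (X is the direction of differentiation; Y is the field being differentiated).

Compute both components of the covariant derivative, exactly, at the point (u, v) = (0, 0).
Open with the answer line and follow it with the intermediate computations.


Answer: (nabla_X Y)^u = -253/9, (nabla_X Y)^v = -264/221

E = 1/4, F = 0, G = 221/36 at the point
E_u = 0, E_v = 0, F_u = -10/9, F_v = 1, G_u = 35/6, G_v = -4
EG - F^2 = 221/144;  g^inv = (144/221) * [[221/36, 0], [0, 1/4]]
first-kind symbols [ij,l] = (1/2)(d_i g_jl + d_j g_il - d_l g_ij): [uu,u] = E_u/2 = 0, [uu,v] = F_u - E_v/2 = -10/9, [uv,u] = E_v/2 = 0, [uv,v] = G_u/2 = 35/12, [vv,u] = F_v - G_u/2 = -23/12, [vv,v] = G_v/2 = -2
Gamma^u_ij = (G*[ij,u] - F*[ij,v])/(EG - F^2), Gamma^v_ij = (E*[ij,v] - F*[ij,u])/(EG - F^2)
Gamma_uuu = 0, Gamma_uuv = 0, Gamma_uvv = -23/3, Gamma_vuu = -40/221, Gamma_vuv = 105/221, Gamma_vvv = -72/221
X = (0, 4/3), Y = (0, 11/4) at the point


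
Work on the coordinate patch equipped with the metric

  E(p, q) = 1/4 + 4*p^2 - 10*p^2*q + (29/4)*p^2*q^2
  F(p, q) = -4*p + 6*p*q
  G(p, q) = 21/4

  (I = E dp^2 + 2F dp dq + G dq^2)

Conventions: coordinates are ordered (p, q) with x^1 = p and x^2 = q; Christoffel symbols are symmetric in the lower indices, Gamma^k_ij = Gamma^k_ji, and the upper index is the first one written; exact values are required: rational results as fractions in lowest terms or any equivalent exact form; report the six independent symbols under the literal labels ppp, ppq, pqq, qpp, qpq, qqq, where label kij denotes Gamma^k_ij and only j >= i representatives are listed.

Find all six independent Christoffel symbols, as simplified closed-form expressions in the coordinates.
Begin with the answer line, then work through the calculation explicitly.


Answer: Gamma_ppp = (696*p^3*q^2 - 944*p^3*q + 320*p^3 + 33*p*q^2 - 72*p*q + 80*p)/(33*p^2*q^2 - 72*p^2*q + 80*p^2 + 21), Gamma_ppq = (609*p^2*q - 420*p^2)/(33*p^2*q^2 - 72*p^2*q + 80*p^2 + 21), Gamma_pqq = 504*p/(33*p^2*q^2 - 72*p^2*q + 80*p^2 + 21), Gamma_qpp = (-841*p^4*q^3 + 1740*p^4*q^2 - 1264*p^4*q + 320*p^4 - 29*p^2*q + 20*p^2 + 24*q - 16)/(33*p^2*q^2 - 72*p^2*q + 80*p^2 + 21), Gamma_qpq = (-696*p^3*q^2 + 944*p^3*q - 320*p^3)/(33*p^2*q^2 - 72*p^2*q + 80*p^2 + 21), Gamma_qqq = (-576*p^2*q + 384*p^2)/(33*p^2*q^2 - 72*p^2*q + 80*p^2 + 21)

E = 1/4 + 4*p^2 - 10*p^2*q + (29/4)*p^2*q^2; F = -4*p + 6*p*q; G = 21/4
Gamma^k_ij = (1/2) g^{kl} (d_i g_jl + d_j g_il - d_l g_ij), with g^inv = (1/(EG-F^2)) [[G, -F], [-F, E]]
first partials: E_p = 8*p - 20*p*q + (29/2)*p*q^2, E_q = -10*p^2 + (29/2)*p^2*q, F_p = -4 + 6*q, F_q = 6*p, G_p = 0, G_q = 0
D = EG - F^2 = 21/16 + 5*p^2 - (9/2)*p^2*q + (33/16)*p^2*q^2
expanded: Gamma^p_pp = (G E_p - 2F F_p + F E_q)/(2D), Gamma^p_pq = (G E_q - F G_p)/(2D), Gamma^p_qq = (2G F_q - G G_p - F G_q)/(2D), Gamma^q_pp = (2E F_p - E E_q - F E_p)/(2D), Gamma^q_pq = (E G_p - F E_q)/(2D), Gamma^q_qq = (E G_q - 2F F_q + F G_p)/(2D); substitute and cancel common factors


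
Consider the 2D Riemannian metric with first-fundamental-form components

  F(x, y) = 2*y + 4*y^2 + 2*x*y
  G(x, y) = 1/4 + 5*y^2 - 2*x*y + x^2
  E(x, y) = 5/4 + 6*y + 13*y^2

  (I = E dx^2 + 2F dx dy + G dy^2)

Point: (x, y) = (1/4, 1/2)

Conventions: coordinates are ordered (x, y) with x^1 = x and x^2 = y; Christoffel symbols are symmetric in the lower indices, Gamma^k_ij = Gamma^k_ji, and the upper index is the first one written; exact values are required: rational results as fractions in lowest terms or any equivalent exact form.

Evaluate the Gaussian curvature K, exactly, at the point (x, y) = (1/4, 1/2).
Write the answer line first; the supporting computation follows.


Answer: K = 29552/7803

E = 15/2, F = 9/4, G = 21/16, EG - F^2 = 153/32 at the point
E_x = 0, E_y = 19, F_x = 1, F_y = 13/2, G_x = -1/2, G_y = 9/2
E_yy = 26, F_xy = 2, G_xx = 2
Evaluate Brioschi's two determinant matrices M1, M2 and divide by (EG - F^2)^2.
M1 = [[-E_yy/2 + F_xy - G_xx/2, E_x/2, F_x - E_y/2], [F_y - G_x/2, E, F], [G_y/2, F, G]] = [[-12, 0, -17/2], [27/4, 15/2, 9/4], [9/4, 9/4, 21/16]]; det M1 = -1377/32
M2 = [[0, E_y/2, G_x/2], [E_y/2, E, F], [G_x/2, F, G]] = [[0, 19/2, -1/4], [19/2, 15/2, 9/4], [-1/4, 9/4, 21/16]]; det M2 = -8295/64
det M1 - det M2 = 5541/64; K = 5541/64 / (153/32)^2 = 29552/7803


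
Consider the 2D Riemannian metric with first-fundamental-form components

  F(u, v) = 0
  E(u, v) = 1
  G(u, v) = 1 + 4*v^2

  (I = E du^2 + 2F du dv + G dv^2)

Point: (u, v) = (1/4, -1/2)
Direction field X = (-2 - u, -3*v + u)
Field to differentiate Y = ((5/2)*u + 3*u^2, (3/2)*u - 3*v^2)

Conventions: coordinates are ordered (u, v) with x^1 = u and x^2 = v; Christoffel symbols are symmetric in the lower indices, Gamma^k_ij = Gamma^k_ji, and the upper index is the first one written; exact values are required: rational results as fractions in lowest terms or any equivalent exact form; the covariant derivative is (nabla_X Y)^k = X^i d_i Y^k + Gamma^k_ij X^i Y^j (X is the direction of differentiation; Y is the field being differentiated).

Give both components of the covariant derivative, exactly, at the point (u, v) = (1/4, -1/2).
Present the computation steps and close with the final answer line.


E = 1, F = 0, G = 2 at the point
E_u = 0, E_v = 0, F_u = 0, F_v = 0, G_u = 0, G_v = -4
EG - F^2 = 2;  g^inv = (1/2) * [[2, 0], [0, 1]]
first-kind symbols [ij,l] = (1/2)(d_i g_jl + d_j g_il - d_l g_ij): [uu,u] = E_u/2 = 0, [uu,v] = F_u - E_v/2 = 0, [uv,u] = E_v/2 = 0, [uv,v] = G_u/2 = 0, [vv,u] = F_v - G_u/2 = 0, [vv,v] = G_v/2 = -2
Gamma^u_ij = (G*[ij,u] - F*[ij,v])/(EG - F^2), Gamma^v_ij = (E*[ij,v] - F*[ij,u])/(EG - F^2)
Gamma_uuu = 0, Gamma_uuv = 0, Gamma_uvv = 0, Gamma_vuu = 0, Gamma_vuv = 0, Gamma_vvv = -1
X = (-9/4, 7/4), Y = (13/16, -3/8) at the point

Answer: (nabla_X Y)^u = -9, (nabla_X Y)^v = 81/32


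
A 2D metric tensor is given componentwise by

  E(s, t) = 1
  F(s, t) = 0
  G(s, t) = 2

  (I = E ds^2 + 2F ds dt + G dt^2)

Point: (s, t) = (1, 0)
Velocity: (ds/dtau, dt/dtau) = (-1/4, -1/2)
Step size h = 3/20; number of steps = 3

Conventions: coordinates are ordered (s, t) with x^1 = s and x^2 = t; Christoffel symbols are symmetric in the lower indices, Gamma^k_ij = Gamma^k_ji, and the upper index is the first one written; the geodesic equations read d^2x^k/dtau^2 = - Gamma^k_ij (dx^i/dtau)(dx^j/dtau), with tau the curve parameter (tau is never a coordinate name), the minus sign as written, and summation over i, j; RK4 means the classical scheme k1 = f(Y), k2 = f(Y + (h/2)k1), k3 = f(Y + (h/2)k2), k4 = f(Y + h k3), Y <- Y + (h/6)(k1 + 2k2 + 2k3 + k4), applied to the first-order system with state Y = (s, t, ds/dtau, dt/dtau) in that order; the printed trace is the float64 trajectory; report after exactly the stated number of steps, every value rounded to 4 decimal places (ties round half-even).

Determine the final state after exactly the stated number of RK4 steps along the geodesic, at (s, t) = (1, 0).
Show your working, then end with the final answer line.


f(Y) = (ds/dtau, dt/dtau, -Gamma^s_ij Y'^i Y'^j, -Gamma^t_ij Y'^i Y'^j) with the Gammas evaluated at the stage position; h = 0.150000; intermediate values shown to 6 dp
step 0: s = 1.0000, t = 0.0000, ds/dtau = -0.2500, dt/dtau = -0.5000
step 1:
  k1: at (s, t) = (1.000000, 0.000000), (ds/dtau, dt/dtau) = (-0.250000, -0.500000); Gamma_sss = 0.000000, Gamma_sst = 0.000000, Gamma_stt = 0.000000, Gamma_tss = 0.000000, Gamma_tst = 0.000000, Gamma_ttt = 0.000000; k1 = (-0.250000, -0.500000, 0.000000, 0.000000)
  k2: at (s, t) = (0.981250, -0.037500), (ds/dtau, dt/dtau) = (-0.250000, -0.500000); Gamma_sss = 0.000000, Gamma_sst = 0.000000, Gamma_stt = 0.000000, Gamma_tss = 0.000000, Gamma_tst = 0.000000, Gamma_ttt = 0.000000; k2 = (-0.250000, -0.500000, 0.000000, 0.000000)
  k3: at (s, t) = (0.981250, -0.037500), (ds/dtau, dt/dtau) = (-0.250000, -0.500000); Gamma_sss = 0.000000, Gamma_sst = 0.000000, Gamma_stt = 0.000000, Gamma_tss = 0.000000, Gamma_tst = 0.000000, Gamma_ttt = 0.000000; k3 = (-0.250000, -0.500000, 0.000000, 0.000000)
  k4: at (s, t) = (0.962500, -0.075000), (ds/dtau, dt/dtau) = (-0.250000, -0.500000); Gamma_sss = 0.000000, Gamma_sst = 0.000000, Gamma_stt = 0.000000, Gamma_tss = 0.000000, Gamma_tst = 0.000000, Gamma_ttt = 0.000000; k4 = (-0.250000, -0.500000, 0.000000, 0.000000)
  Y <- Y + (h/6)(k1 + 2k2 + 2k3 + k4): s = 0.9625, t = -0.0750, ds/dtau = -0.2500, dt/dtau = -0.5000
step 2:
  k1: at (s, t) = (0.962500, -0.075000), (ds/dtau, dt/dtau) = (-0.250000, -0.500000); Gamma_sss = 0.000000, Gamma_sst = 0.000000, Gamma_stt = 0.000000, Gamma_tss = 0.000000, Gamma_tst = 0.000000, Gamma_ttt = 0.000000; k1 = (-0.250000, -0.500000, 0.000000, 0.000000)
  k2: at (s, t) = (0.943750, -0.112500), (ds/dtau, dt/dtau) = (-0.250000, -0.500000); Gamma_sss = 0.000000, Gamma_sst = 0.000000, Gamma_stt = 0.000000, Gamma_tss = 0.000000, Gamma_tst = 0.000000, Gamma_ttt = 0.000000; k2 = (-0.250000, -0.500000, 0.000000, 0.000000)
  k3: at (s, t) = (0.943750, -0.112500), (ds/dtau, dt/dtau) = (-0.250000, -0.500000); Gamma_sss = 0.000000, Gamma_sst = 0.000000, Gamma_stt = 0.000000, Gamma_tss = 0.000000, Gamma_tst = 0.000000, Gamma_ttt = 0.000000; k3 = (-0.250000, -0.500000, 0.000000, 0.000000)
  k4: at (s, t) = (0.925000, -0.150000), (ds/dtau, dt/dtau) = (-0.250000, -0.500000); Gamma_sss = 0.000000, Gamma_sst = 0.000000, Gamma_stt = 0.000000, Gamma_tss = 0.000000, Gamma_tst = 0.000000, Gamma_ttt = 0.000000; k4 = (-0.250000, -0.500000, 0.000000, 0.000000)
  Y <- Y + (h/6)(k1 + 2k2 + 2k3 + k4): s = 0.9250, t = -0.1500, ds/dtau = -0.2500, dt/dtau = -0.5000
step 3:
  k1: at (s, t) = (0.925000, -0.150000), (ds/dtau, dt/dtau) = (-0.250000, -0.500000); Gamma_sss = 0.000000, Gamma_sst = 0.000000, Gamma_stt = 0.000000, Gamma_tss = 0.000000, Gamma_tst = 0.000000, Gamma_ttt = 0.000000; k1 = (-0.250000, -0.500000, 0.000000, 0.000000)
  k2: at (s, t) = (0.906250, -0.187500), (ds/dtau, dt/dtau) = (-0.250000, -0.500000); Gamma_sss = 0.000000, Gamma_sst = 0.000000, Gamma_stt = 0.000000, Gamma_tss = 0.000000, Gamma_tst = 0.000000, Gamma_ttt = 0.000000; k2 = (-0.250000, -0.500000, 0.000000, 0.000000)
  k3: at (s, t) = (0.906250, -0.187500), (ds/dtau, dt/dtau) = (-0.250000, -0.500000); Gamma_sss = 0.000000, Gamma_sst = 0.000000, Gamma_stt = 0.000000, Gamma_tss = 0.000000, Gamma_tst = 0.000000, Gamma_ttt = 0.000000; k3 = (-0.250000, -0.500000, 0.000000, 0.000000)
  k4: at (s, t) = (0.887500, -0.225000), (ds/dtau, dt/dtau) = (-0.250000, -0.500000); Gamma_sss = 0.000000, Gamma_sst = 0.000000, Gamma_stt = 0.000000, Gamma_tss = 0.000000, Gamma_tst = 0.000000, Gamma_ttt = 0.000000; k4 = (-0.250000, -0.500000, 0.000000, 0.000000)
  Y <- Y + (h/6)(k1 + 2k2 + 2k3 + k4): s = 0.8875, t = -0.2250, ds/dtau = -0.2500, dt/dtau = -0.5000

Answer: s = 0.8875, t = -0.2250, ds/dtau = -0.2500, dt/dtau = -0.5000


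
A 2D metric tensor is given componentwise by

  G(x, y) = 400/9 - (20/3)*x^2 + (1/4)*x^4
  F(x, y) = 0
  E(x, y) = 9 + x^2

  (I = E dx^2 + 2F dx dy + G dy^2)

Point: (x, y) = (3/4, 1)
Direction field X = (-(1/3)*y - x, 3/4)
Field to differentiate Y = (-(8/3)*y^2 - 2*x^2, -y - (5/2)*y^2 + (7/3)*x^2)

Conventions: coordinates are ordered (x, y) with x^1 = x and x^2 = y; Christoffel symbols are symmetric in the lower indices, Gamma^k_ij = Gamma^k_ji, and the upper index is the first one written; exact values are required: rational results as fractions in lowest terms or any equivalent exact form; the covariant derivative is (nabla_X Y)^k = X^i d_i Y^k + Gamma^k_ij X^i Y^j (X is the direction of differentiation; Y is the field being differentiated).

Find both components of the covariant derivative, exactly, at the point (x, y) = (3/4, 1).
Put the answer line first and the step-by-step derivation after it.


Answer: (nabla_X Y)^x = -293639/235008, (nabla_X Y)^y = -15146/1839

E = 153/16, F = 0, G = 375769/9216 at the point
E_x = 3/2, E_y = 0, F_x = 0, F_y = 0, G_x = -613/64, G_y = 0
EG - F^2 = 6388073/16384;  g^inv = (16384/6388073) * [[375769/9216, 0], [0, 153/16]]
first-kind symbols [ij,l] = (1/2)(d_i g_jl + d_j g_il - d_l g_ij): [xx,x] = E_x/2 = 3/4, [xx,y] = F_x - E_y/2 = 0, [xy,x] = E_y/2 = 0, [xy,y] = G_x/2 = -613/128, [yy,x] = F_y - G_x/2 = 613/128, [yy,y] = G_y/2 = 0
Gamma^x_ij = (G*[ij,x] - F*[ij,y])/(EG - F^2), Gamma^y_ij = (E*[ij,y] - F*[ij,x])/(EG - F^2)
Gamma_xxx = 4/51, Gamma_xxy = 0, Gamma_xyy = 613/1224, Gamma_yxx = 0, Gamma_yxy = -72/613, Gamma_yyy = 0
X = (-13/12, 3/4), Y = (-91/24, -35/16) at the point


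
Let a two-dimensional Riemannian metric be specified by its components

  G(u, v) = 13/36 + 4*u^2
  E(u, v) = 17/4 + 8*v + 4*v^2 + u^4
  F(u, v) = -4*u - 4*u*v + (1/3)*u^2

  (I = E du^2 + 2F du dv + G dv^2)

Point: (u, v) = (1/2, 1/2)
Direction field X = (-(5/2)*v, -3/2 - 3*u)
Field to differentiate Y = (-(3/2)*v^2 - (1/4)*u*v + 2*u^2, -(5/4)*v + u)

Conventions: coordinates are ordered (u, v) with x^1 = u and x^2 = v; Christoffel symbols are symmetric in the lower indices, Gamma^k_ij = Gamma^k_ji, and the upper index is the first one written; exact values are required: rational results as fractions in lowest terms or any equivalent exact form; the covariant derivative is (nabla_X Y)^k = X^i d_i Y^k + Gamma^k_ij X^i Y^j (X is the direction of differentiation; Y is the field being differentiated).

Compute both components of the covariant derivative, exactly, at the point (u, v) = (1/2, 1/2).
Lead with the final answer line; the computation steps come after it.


Answer: (nabla_X Y)^u = 28185/10976, (nabla_X Y)^v = 15377/4802

E = 149/16, F = -35/12, G = 49/36 at the point
E_u = 1/2, E_v = 12, F_u = -17/3, F_v = -2, G_u = 4, G_v = 0
EG - F^2 = 2401/576;  g^inv = (576/2401) * [[49/36, 35/12], [35/12, 149/16]]
first-kind symbols [ij,l] = (1/2)(d_i g_jl + d_j g_il - d_l g_ij): [uu,u] = E_u/2 = 1/4, [uu,v] = F_u - E_v/2 = -35/3, [uv,u] = E_v/2 = 6, [uv,v] = G_u/2 = 2, [vv,u] = F_v - G_u/2 = -4, [vv,v] = G_v/2 = 0
Gamma^u_ij = (G*[ij,u] - F*[ij,v])/(EG - F^2), Gamma^v_ij = (E*[ij,v] - F*[ij,u])/(EG - F^2)
Gamma_uuu = -396/49, Gamma_uuv = 1152/343, Gamma_uvv = -64/49, Gamma_vuu = -8880/343, Gamma_vuv = 20808/2401, Gamma_vvv = -960/343
X = (-5/4, -3), Y = (1/16, -1/8) at the point


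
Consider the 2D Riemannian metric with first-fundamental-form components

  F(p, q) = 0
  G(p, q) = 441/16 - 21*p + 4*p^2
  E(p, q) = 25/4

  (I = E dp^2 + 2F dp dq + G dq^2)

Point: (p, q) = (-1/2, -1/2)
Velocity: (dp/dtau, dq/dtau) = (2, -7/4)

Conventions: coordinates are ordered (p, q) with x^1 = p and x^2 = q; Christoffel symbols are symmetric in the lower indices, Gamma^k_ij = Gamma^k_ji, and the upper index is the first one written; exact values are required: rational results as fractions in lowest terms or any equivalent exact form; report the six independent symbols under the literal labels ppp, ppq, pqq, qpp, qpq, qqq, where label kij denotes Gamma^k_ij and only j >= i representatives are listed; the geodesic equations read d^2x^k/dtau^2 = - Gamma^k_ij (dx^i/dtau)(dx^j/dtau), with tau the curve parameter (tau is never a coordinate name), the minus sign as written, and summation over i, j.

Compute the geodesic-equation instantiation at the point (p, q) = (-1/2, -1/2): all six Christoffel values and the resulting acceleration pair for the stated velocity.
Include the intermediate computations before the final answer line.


E = 25/4, F = 0, G = 625/16 at the point
E_p = 0, E_q = 0, F_p = 0, F_q = 0, G_p = -25, G_q = 0
EG - F^2 = 15625/64;  g^inv = (64/15625) * [[625/16, 0], [0, 25/4]]
first-kind symbols [ij,l] = (1/2)(d_i g_jl + d_j g_il - d_l g_ij): [pp,p] = E_p/2 = 0, [pp,q] = F_p - E_q/2 = 0, [pq,p] = E_q/2 = 0, [pq,q] = G_p/2 = -25/2, [qq,p] = F_q - G_p/2 = 25/2, [qq,q] = G_q/2 = 0
Gamma^p_ij = (G*[ij,p] - F*[ij,q])/(EG - F^2), Gamma^q_ij = (E*[ij,q] - F*[ij,p])/(EG - F^2)
Gamma_ppp = 0, Gamma_ppq = 0, Gamma_pqq = 2, Gamma_qpp = 0, Gamma_qpq = -8/25, Gamma_qqq = 0
d^2p/dtau^2 = -(Gamma_ppp*(2)^2 + 2*Gamma_ppq*(2)*(-7/4) + Gamma_pqq*(-7/4)^2) = -49/8
d^2q/dtau^2 = -(Gamma_qpp*(2)^2 + 2*Gamma_qpq*(2)*(-7/4) + Gamma_qqq*(-7/4)^2) = -56/25

Answer: Gamma_ppp = 0, Gamma_ppq = 0, Gamma_pqq = 2, Gamma_qpp = 0, Gamma_qpq = -8/25, Gamma_qqq = 0; accelerations (d^2p/dtau^2, d^2q/dtau^2) = (-49/8, -56/25)


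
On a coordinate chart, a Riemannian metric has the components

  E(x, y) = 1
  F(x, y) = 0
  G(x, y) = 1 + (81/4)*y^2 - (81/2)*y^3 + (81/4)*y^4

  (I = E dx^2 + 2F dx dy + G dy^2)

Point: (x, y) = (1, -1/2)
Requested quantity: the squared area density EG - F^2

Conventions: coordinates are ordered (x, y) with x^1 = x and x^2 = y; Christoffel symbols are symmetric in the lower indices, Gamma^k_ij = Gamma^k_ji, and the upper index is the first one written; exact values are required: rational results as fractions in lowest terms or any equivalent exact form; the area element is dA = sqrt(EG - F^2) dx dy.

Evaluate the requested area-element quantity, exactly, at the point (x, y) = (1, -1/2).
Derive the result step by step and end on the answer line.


E = 1, F = 0, G = 793/64; EG - F^2 = 793/64

Answer: EG - F^2 = 793/64


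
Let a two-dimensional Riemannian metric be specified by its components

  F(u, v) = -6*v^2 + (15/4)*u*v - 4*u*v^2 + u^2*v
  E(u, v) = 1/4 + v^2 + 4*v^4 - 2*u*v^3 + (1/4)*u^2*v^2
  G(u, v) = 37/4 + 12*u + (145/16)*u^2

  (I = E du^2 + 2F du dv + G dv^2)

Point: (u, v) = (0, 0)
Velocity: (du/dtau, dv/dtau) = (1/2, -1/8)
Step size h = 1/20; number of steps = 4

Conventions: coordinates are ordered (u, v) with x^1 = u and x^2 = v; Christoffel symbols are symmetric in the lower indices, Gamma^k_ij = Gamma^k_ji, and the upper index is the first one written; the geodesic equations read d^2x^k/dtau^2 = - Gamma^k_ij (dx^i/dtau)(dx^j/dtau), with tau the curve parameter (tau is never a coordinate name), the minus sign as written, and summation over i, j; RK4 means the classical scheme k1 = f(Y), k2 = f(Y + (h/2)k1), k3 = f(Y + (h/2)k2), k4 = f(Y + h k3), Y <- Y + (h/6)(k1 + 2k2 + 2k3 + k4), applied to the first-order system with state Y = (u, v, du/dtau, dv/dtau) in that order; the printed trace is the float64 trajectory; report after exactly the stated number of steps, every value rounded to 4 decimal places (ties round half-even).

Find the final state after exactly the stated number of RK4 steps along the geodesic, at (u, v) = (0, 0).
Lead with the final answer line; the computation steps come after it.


Answer: u = 0.1069, v = -0.0234, du/dtau = 0.5659, dv/dtau = -0.1085

f(Y) = (du/dtau, dv/dtau, -Gamma^u_ij Y'^i Y'^j, -Gamma^v_ij Y'^i Y'^j) with the Gammas evaluated at the stage position; h = 0.050000; intermediate values shown to 6 dp
step 0: u = 0.0000, v = 0.0000, du/dtau = 0.5000, dv/dtau = -0.1250
step 1:
  k1: at (u, v) = (0.000000, 0.000000), (du/dtau, dv/dtau) = (0.500000, -0.125000); Gamma_uuu = 0.000000, Gamma_uuv = 0.000000, Gamma_uvv = -24.000000, Gamma_vuu = 0.000000, Gamma_vuv = 0.648649, Gamma_vvv = 0.000000; k1 = (0.500000, -0.125000, 0.375000, 0.081081)
  k2: at (u, v) = (0.012500, -0.003125), (du/dtau, dv/dtau) = (0.509375, -0.122973); Gamma_uuu = -0.000001, Gamma_uuv = -0.011967, Gamma_uvv = -24.112808, Gamma_vuu = -0.000926, Gamma_vuv = 0.650251, Gamma_vvv = -0.000528; k2 = (0.509375, -0.122973, 0.363143, 0.081711)
  k3: at (u, v) = (0.012734, -0.003074), (du/dtau, dv/dtau) = (0.509079, -0.122957); Gamma_uuu = -0.000001, Gamma_uuv = -0.011768, Gamma_uvv = -24.120225, Gamma_vuu = -0.000911, Gamma_vuv = 0.650279, Gamma_vvv = -0.000525; k3 = (0.509079, -0.122957, 0.363188, 0.081652)
  k4: at (u, v) = (0.025454, -0.006148), (du/dtau, dv/dtau) = (0.518159, -0.120917); Gamma_uuu = -0.000004, Gamma_uuv = -0.022470, Gamma_uvv = -24.234540, Gamma_vuu = -0.001816, Gamma_vuv = 0.651653, Gamma_vvv = -0.002082; k4 = (0.518159, -0.120917, 0.351519, 0.082176)
  Y <- Y + (h/6)(k1 + 2k2 + 2k3 + k4): u = 0.0255, v = -0.0061, du/dtau = 0.5182, dv/dtau = -0.1209
step 2:
  k1: at (u, v) = (0.025459, -0.006148), (du/dtau, dv/dtau) = (0.518160, -0.120917); Gamma_uuu = -0.000004, Gamma_uuv = -0.022471, Gamma_uvv = -24.234629, Gamma_vuu = -0.001816, Gamma_vuv = 0.651653, Gamma_vvv = -0.002082; k1 = (0.518160, -0.120917, 0.351517, 0.082176)
  k2: at (u, v) = (0.038413, -0.009171), (du/dtau, dv/dtau) = (0.526948, -0.118862); Gamma_uuu = -0.000014, Gamma_uuv = -0.031914, Gamma_uvv = -24.350718, Gamma_vuu = -0.002699, Gamma_vuv = 0.652802, Gamma_vvv = -0.004638; k2 = (0.526948, -0.118862, 0.340040, 0.082590)
  k3: at (u, v) = (0.038633, -0.009120), (du/dtau, dv/dtau) = (0.526661, -0.118852); Gamma_uuu = -0.000014, Gamma_uuv = -0.031723, Gamma_uvv = -24.357872, Gamma_vuu = -0.002683, Gamma_vuv = 0.652819, Gamma_vvv = -0.004624; k3 = (0.526661, -0.118852, 0.340107, 0.082536)
  k4: at (u, v) = (0.051792, -0.012091), (du/dtau, dv/dtau) = (0.535165, -0.116790); Gamma_uuu = -0.000032, Gamma_uuv = -0.039921, Gamma_uvv = -24.475214, Gamma_vuu = -0.003541, Gamma_vuv = 0.653734, Gamma_vvv = -0.008132; k4 = (0.535165, -0.116790, 0.328859, 0.082844)
  Y <- Y + (h/6)(k1 + 2k2 + 2k3 + k4): u = 0.0518, v = -0.0121, du/dtau = 0.5352, dv/dtau = -0.1168
step 3:
  k1: at (u, v) = (0.051797, -0.012091), (du/dtau, dv/dtau) = (0.535165, -0.116790); Gamma_uuu = -0.000032, Gamma_uuv = -0.039921, Gamma_uvv = -24.475302, Gamma_vuu = -0.003541, Gamma_vuv = 0.653735, Gamma_vvv = -0.008133; k1 = (0.535165, -0.116790, 0.328857, 0.082844)
  k2: at (u, v) = (0.065176, -0.015011), (du/dtau, dv/dtau) = (0.543387, -0.114718); Gamma_uuu = -0.000062, Gamma_uuv = -0.046885, Gamma_uvv = -24.594181, Gamma_vuu = -0.004374, Gamma_vuv = 0.654421, Gamma_vvv = -0.012561; k2 = (0.543387, -0.114718, 0.317840, 0.083045)
  k3: at (u, v) = (0.065381, -0.014959), (du/dtau, dv/dtau) = (0.543111, -0.114713); Gamma_uuu = -0.000061, Gamma_uuv = -0.046704, Gamma_uvv = -24.601083, Gamma_vuu = -0.004358, Gamma_vuv = 0.654430, Gamma_vvv = -0.012535; k3 = (0.543111, -0.114713, 0.317928, 0.082995)
  k4: at (u, v) = (0.078952, -0.017827), (du/dtau, dv/dtau) = (0.551062, -0.112640); Gamma_uuu = -0.000105, Gamma_uuv = -0.052458, Gamma_uvv = -24.721013, Gamma_vuu = -0.005165, Gamma_vuv = 0.654883, Gamma_vvv = -0.017831; k4 = (0.551062, -0.112640, 0.307173, 0.083094)
  Y <- Y + (h/6)(k1 + 2k2 + 2k3 + k4): u = 0.0790, v = -0.0178, du/dtau = 0.5511, dv/dtau = -0.1126
step 4:
  k1: at (u, v) = (0.078957, -0.017827), (du/dtau, dv/dtau) = (0.551062, -0.112639); Gamma_uuu = -0.000105, Gamma_uuv = -0.052458, Gamma_uvv = -24.721100, Gamma_vuu = -0.005165, Gamma_vuv = 0.654883, Gamma_vvv = -0.017832; k1 = (0.551062, -0.112639, 0.307172, 0.083094)
  k2: at (u, v) = (0.092733, -0.020643), (du/dtau, dv/dtau) = (0.558741, -0.110562); Gamma_uuu = -0.000164, Gamma_uuv = -0.057016, Gamma_uvv = -24.842379, Gamma_vuu = -0.005945, Gamma_vuv = 0.655109, Gamma_vvv = -0.023962; k2 = (0.558741, -0.110562, 0.296679, 0.083088)
  k3: at (u, v) = (0.092925, -0.020591), (du/dtau, dv/dtau) = (0.558479, -0.110562); Gamma_uuu = -0.000164, Gamma_uuv = -0.056848, Gamma_uvv = -24.849036, Gamma_vuu = -0.005929, Gamma_vuv = 0.655111, Gamma_vvv = -0.023924; k3 = (0.558479, -0.110562, 0.296785, 0.083043)
  k4: at (u, v) = (0.106881, -0.023355), (du/dtau, dv/dtau) = (0.565901, -0.108487); Gamma_uuu = -0.000241, Gamma_uuv = -0.060245, Gamma_uvv = -24.971206, Gamma_vuu = -0.006681, Gamma_vuv = 0.655110, Gamma_vvv = -0.030834; k4 = (0.565901, -0.108487, 0.286578, 0.082941)
  Y <- Y + (h/6)(k1 + 2k2 + 2k3 + k4): u = 0.1069, v = -0.0234, du/dtau = 0.5659, dv/dtau = -0.1085


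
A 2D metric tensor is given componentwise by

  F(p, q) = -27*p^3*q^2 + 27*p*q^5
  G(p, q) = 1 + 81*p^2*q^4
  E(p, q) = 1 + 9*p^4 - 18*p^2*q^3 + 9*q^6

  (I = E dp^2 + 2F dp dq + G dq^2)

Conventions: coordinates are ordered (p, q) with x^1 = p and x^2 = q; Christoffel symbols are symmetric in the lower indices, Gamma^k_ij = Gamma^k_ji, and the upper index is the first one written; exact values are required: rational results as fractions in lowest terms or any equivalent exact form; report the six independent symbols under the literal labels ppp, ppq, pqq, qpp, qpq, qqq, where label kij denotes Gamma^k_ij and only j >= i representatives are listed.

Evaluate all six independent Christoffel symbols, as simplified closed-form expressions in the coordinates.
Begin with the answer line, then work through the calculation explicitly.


Answer: Gamma_ppp = (18*p^3 - 18*p*q^3)/(9*p^4 + 81*p^2*q^4 - 18*p^2*q^3 + 9*q^6 + 1), Gamma_ppq = (-27*p^2*q^2 + 27*q^5)/(9*p^4 + 81*p^2*q^4 - 18*p^2*q^3 + 9*q^6 + 1), Gamma_pqq = (-54*p^3*q + 54*p*q^4)/(9*p^4 + 81*p^2*q^4 - 18*p^2*q^3 + 9*q^6 + 1), Gamma_qpp = -54*p^2*q^2/(9*p^4 + 81*p^2*q^4 - 18*p^2*q^3 + 9*q^6 + 1), Gamma_qpq = 81*p*q^4/(9*p^4 + 81*p^2*q^4 - 18*p^2*q^3 + 9*q^6 + 1), Gamma_qqq = 162*p^2*q^3/(9*p^4 + 81*p^2*q^4 - 18*p^2*q^3 + 9*q^6 + 1)

E = 1 + 9*p^4 - 18*p^2*q^3 + 9*q^6; F = -27*p^3*q^2 + 27*p*q^5; G = 1 + 81*p^2*q^4
Gamma^k_ij = (1/2) g^{kl} (d_i g_jl + d_j g_il - d_l g_ij), with g^inv = (1/(EG-F^2)) [[G, -F], [-F, E]]
first partials: E_p = 36*p^3 - 36*p*q^3, E_q = -54*p^2*q^2 + 54*q^5, F_p = -81*p^2*q^2 + 27*q^5, F_q = -54*p^3*q + 135*p*q^4, G_p = 162*p*q^4, G_q = 324*p^2*q^3
D = EG - F^2 = 1 + 9*p^4 - 18*p^2*q^3 + 9*q^6 + 81*p^2*q^4
expanded: Gamma^p_pp = (G E_p - 2F F_p + F E_q)/(2D), Gamma^p_pq = (G E_q - F G_p)/(2D), Gamma^p_qq = (2G F_q - G G_p - F G_q)/(2D), Gamma^q_pp = (2E F_p - E E_q - F E_p)/(2D), Gamma^q_pq = (E G_p - F E_q)/(2D), Gamma^q_qq = (E G_q - 2F F_q + F G_p)/(2D); substitute and cancel common factors
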